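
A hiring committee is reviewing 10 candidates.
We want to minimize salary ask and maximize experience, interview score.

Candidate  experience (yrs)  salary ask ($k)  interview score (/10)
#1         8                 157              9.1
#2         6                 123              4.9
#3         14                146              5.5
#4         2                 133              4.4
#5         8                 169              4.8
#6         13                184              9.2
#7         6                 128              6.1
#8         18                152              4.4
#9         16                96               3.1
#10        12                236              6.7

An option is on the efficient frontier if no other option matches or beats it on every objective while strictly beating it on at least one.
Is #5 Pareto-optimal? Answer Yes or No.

No

#1 vs #5: experience 8≥8, salary ask 157≤169, interview score 9.1≥4.8 — #1 is at least as good on every objective and strictly better on at least one, so #1 dominates #5.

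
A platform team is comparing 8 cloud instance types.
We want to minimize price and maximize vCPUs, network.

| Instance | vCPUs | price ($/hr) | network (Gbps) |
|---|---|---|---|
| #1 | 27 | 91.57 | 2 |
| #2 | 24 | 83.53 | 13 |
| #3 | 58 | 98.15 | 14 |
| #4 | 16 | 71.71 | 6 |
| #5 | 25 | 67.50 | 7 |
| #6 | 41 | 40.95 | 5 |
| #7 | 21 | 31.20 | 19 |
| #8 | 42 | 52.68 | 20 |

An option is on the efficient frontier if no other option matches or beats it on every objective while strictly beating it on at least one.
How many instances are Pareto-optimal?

#1: dominated by #6 (vCPUs 41≥27, price 40.95≤91.57, network 5≥2).
#2: dominated by #8 (vCPUs 42≥24, price 52.68≤83.53, network 20≥13).
#3: not dominated (best vCPUs).
#4: dominated by #5 (vCPUs 25≥16, price 67.50≤71.71, network 7≥6).
#5: dominated by #8 (vCPUs 42≥25, price 52.68≤67.50, network 20≥7).
#6: not dominated.
#7: not dominated (best price).
#8: not dominated (best network).
Pareto-optimal: #3, #6, #7, #8 → 4.

4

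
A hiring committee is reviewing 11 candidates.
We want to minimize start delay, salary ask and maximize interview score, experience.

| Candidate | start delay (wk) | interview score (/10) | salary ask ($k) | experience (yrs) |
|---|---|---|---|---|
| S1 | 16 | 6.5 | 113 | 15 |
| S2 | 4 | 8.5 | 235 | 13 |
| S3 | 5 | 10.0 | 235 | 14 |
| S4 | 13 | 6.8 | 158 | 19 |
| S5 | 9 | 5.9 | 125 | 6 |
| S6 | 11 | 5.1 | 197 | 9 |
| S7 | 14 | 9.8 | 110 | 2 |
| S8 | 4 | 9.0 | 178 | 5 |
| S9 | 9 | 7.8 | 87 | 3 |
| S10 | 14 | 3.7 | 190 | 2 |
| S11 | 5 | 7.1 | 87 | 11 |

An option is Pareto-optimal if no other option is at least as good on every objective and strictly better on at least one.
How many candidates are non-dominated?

8

S1: not dominated.
S2: not dominated.
S3: not dominated (best interview score).
S4: not dominated (best experience).
S5: dominated by S11 (start delay 5≤9, interview score 7.1≥5.9, salary ask 87≤125, experience 11≥6).
S6: dominated by S11 (start delay 5≤11, interview score 7.1≥5.1, salary ask 87≤197, experience 11≥9).
S7: not dominated.
S8: not dominated.
S9: not dominated.
S10: dominated by S4 (start delay 13≤14, interview score 6.8≥3.7, salary ask 158≤190, experience 19≥2).
S11: not dominated.
Pareto-optimal: S1, S2, S3, S4, S7, S8, S9, S11 → 8.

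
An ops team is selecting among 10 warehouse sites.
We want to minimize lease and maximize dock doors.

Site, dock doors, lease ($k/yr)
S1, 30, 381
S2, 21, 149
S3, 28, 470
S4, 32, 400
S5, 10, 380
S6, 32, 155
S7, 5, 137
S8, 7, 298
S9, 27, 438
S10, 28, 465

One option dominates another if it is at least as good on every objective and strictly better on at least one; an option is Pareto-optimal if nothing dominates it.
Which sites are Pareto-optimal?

S1: dominated by S6 (dock doors 32≥30, lease 155≤381).
S2: not dominated.
S3: dominated by S1 (dock doors 30≥28, lease 381≤470).
S4: dominated by S6 (dock doors 32≥32, lease 155≤400).
S5: dominated by S2 (dock doors 21≥10, lease 149≤380).
S6: not dominated.
S7: not dominated (best lease).
S8: dominated by S2 (dock doors 21≥7, lease 149≤298).
S9: dominated by S1 (dock doors 30≥27, lease 381≤438).
S10: dominated by S1 (dock doors 30≥28, lease 381≤465).

S2, S6, S7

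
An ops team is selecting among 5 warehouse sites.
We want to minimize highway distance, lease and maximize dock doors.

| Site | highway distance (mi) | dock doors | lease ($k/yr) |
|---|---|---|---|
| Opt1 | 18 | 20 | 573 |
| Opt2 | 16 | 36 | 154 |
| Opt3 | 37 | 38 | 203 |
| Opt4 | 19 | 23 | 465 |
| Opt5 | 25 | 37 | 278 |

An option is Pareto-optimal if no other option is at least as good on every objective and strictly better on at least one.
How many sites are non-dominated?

Opt1: dominated by Opt2 (highway distance 16≤18, dock doors 36≥20, lease 154≤573).
Opt2: not dominated (best highway distance).
Opt3: not dominated (best dock doors).
Opt4: dominated by Opt2 (highway distance 16≤19, dock doors 36≥23, lease 154≤465).
Opt5: not dominated.
Pareto-optimal: Opt2, Opt3, Opt5 → 3.

3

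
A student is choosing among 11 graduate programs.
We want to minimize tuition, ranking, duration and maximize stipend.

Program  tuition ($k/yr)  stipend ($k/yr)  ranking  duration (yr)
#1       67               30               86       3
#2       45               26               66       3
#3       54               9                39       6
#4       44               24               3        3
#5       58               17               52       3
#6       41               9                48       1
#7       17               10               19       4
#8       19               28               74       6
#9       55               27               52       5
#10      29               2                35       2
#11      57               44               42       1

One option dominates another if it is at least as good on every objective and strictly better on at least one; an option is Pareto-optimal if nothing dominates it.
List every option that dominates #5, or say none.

#4, #11

#4: tuition 44≤58, stipend 24≥17, ranking 3≤52, duration 3≤3 — dominates #5.
#11: tuition 57≤58, stipend 44≥17, ranking 42≤52, duration 1≤3 — dominates #5.
Others (#1, #2, #3, #6, #7, #8, #9, #10) are each worse than #5 on at least one objective.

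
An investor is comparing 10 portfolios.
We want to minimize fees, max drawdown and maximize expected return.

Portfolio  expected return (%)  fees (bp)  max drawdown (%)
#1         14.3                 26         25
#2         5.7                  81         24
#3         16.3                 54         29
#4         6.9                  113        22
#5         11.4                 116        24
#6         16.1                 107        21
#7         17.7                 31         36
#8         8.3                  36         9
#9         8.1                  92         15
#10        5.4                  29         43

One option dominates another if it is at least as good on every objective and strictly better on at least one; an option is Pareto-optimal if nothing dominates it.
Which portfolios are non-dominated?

#1, #3, #6, #7, #8

#1: not dominated (best fees).
#2: dominated by #8 (expected return 8.3≥5.7, fees 36≤81, max drawdown 9≤24).
#3: not dominated.
#4: dominated by #6 (expected return 16.1≥6.9, fees 107≤113, max drawdown 21≤22).
#5: dominated by #6 (expected return 16.1≥11.4, fees 107≤116, max drawdown 21≤24).
#6: not dominated.
#7: not dominated (best expected return).
#8: not dominated (best max drawdown).
#9: dominated by #8 (expected return 8.3≥8.1, fees 36≤92, max drawdown 9≤15).
#10: dominated by #1 (expected return 14.3≥5.4, fees 26≤29, max drawdown 25≤43).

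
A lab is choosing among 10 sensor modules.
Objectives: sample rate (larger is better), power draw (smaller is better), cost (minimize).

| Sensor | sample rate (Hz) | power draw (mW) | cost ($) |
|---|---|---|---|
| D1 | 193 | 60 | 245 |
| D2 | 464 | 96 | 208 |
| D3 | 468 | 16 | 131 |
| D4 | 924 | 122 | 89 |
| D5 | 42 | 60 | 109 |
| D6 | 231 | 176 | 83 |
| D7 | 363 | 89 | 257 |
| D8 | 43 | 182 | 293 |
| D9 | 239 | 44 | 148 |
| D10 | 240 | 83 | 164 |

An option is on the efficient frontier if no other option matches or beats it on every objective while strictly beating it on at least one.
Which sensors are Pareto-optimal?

D1: dominated by D3 (sample rate 468≥193, power draw 16≤60, cost 131≤245).
D2: dominated by D3 (sample rate 468≥464, power draw 16≤96, cost 131≤208).
D3: not dominated (best power draw).
D4: not dominated (best sample rate).
D5: not dominated.
D6: not dominated (best cost).
D7: dominated by D3 (sample rate 468≥363, power draw 16≤89, cost 131≤257).
D8: dominated by D1 (sample rate 193≥43, power draw 60≤182, cost 245≤293).
D9: dominated by D3 (sample rate 468≥239, power draw 16≤44, cost 131≤148).
D10: dominated by D3 (sample rate 468≥240, power draw 16≤83, cost 131≤164).

D3, D4, D5, D6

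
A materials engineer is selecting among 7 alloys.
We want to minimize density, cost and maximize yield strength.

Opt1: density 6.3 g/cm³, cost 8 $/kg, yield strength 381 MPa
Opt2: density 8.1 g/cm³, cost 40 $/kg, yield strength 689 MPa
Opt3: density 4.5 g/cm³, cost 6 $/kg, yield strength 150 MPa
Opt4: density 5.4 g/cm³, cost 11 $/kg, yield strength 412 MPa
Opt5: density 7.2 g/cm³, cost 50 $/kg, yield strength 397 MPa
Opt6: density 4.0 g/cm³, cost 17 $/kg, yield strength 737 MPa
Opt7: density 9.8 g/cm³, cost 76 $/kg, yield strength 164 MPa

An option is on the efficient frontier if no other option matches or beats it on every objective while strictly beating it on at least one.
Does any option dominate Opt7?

Opt1 vs Opt7: density 6.3≤9.8, cost 8≤76, yield strength 381≥164 — Opt1 is at least as good on every objective and strictly better on at least one, so Opt1 dominates Opt7.

Yes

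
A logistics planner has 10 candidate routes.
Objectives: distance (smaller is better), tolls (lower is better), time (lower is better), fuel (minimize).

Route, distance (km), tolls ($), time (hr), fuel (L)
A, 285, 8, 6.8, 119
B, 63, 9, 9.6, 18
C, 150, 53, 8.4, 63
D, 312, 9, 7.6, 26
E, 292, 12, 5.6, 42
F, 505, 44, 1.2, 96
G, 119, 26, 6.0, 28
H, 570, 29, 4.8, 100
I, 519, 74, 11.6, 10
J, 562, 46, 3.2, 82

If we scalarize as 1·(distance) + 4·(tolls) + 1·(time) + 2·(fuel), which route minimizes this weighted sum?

A: 1·285 + 4·8 + 1·6.8 + 2·119 = 561.8
B: 1·63 + 4·9 + 1·9.6 + 2·18 = 144.6
C: 1·150 + 4·53 + 1·8.4 + 2·63 = 496.4
D: 1·312 + 4·9 + 1·7.6 + 2·26 = 407.6
E: 1·292 + 4·12 + 1·5.6 + 2·42 = 429.6
F: 1·505 + 4·44 + 1·1.2 + 2·96 = 874.2
G: 1·119 + 4·26 + 1·6.0 + 2·28 = 285.0
H: 1·570 + 4·29 + 1·4.8 + 2·100 = 890.8
I: 1·519 + 4·74 + 1·11.6 + 2·10 = 846.6
J: 1·562 + 4·46 + 1·3.2 + 2·82 = 913.2
Lowest: B at 144.6.

B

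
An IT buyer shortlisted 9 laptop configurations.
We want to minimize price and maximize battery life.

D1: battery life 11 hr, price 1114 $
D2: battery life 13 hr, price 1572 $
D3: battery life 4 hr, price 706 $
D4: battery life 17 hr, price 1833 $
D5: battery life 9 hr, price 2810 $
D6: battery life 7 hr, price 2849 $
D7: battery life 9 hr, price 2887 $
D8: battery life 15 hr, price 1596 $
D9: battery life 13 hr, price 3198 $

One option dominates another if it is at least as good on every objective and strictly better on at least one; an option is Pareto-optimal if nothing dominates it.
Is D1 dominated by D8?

D8 vs D1: D8 is worse on price (1596 vs 1114), so it does not dominate D1.

No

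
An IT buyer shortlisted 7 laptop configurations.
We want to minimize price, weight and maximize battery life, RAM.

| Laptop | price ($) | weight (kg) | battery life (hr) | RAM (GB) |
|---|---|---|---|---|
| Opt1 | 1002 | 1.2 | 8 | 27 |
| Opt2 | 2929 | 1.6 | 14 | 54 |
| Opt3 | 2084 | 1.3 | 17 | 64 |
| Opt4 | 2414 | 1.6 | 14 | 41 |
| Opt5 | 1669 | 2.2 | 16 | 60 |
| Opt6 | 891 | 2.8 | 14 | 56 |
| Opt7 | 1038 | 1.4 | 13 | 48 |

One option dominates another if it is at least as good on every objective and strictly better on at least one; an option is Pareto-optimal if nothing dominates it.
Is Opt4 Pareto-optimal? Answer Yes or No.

Opt3 vs Opt4: price 2084≤2414, weight 1.3≤1.6, battery life 17≥14, RAM 64≥41 — Opt3 is at least as good on every objective and strictly better on at least one, so Opt3 dominates Opt4.

No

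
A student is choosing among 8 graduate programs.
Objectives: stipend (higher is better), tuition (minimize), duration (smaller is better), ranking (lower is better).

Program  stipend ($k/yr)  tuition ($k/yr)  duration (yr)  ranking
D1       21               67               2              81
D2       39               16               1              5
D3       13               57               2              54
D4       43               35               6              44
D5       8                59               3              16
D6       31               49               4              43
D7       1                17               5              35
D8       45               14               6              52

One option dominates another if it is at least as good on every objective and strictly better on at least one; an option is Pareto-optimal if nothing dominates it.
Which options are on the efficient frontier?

D1: dominated by D2 (stipend 39≥21, tuition 16≤67, duration 1≤2, ranking 5≤81).
D2: not dominated (best duration).
D3: dominated by D2 (stipend 39≥13, tuition 16≤57, duration 1≤2, ranking 5≤54).
D4: not dominated.
D5: dominated by D2 (stipend 39≥8, tuition 16≤59, duration 1≤3, ranking 5≤16).
D6: dominated by D2 (stipend 39≥31, tuition 16≤49, duration 1≤4, ranking 5≤43).
D7: dominated by D2 (stipend 39≥1, tuition 16≤17, duration 1≤5, ranking 5≤35).
D8: not dominated (best stipend).

D2, D4, D8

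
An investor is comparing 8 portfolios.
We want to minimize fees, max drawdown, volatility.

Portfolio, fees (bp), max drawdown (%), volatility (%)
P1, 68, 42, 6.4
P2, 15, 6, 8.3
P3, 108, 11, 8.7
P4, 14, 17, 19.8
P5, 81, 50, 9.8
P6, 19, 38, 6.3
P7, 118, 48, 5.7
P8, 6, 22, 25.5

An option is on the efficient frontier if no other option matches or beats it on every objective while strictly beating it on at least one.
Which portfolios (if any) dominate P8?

P1: worse on fees (68 vs 6).
P2: worse on fees (15 vs 6).
P3: worse on fees (108 vs 6).
P4: worse on fees (14 vs 6).
P5: worse on fees (81 vs 6).
P6: worse on fees (19 vs 6).
P7: worse on fees (118 vs 6).
No option dominates P8.

none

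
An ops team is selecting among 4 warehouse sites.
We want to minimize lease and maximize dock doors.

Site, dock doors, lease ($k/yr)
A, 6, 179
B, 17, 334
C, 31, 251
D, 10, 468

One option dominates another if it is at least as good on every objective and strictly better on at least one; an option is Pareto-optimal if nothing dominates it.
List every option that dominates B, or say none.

C

C: dock doors 31≥17, lease 251≤334 — dominates B.
Others (A, D) are each worse than B on at least one objective.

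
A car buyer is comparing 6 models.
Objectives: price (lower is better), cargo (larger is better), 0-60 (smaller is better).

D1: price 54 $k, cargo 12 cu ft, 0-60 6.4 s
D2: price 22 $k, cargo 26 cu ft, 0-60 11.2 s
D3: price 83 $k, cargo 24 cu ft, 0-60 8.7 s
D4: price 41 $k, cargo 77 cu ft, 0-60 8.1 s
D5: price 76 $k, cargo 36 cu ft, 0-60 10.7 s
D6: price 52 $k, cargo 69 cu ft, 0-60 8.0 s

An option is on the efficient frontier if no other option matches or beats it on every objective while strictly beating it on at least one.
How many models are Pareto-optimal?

D1: not dominated (best 0-60).
D2: not dominated (best price).
D3: dominated by D4 (price 41≤83, cargo 77≥24, 0-60 8.1≤8.7).
D4: not dominated (best cargo).
D5: dominated by D4 (price 41≤76, cargo 77≥36, 0-60 8.1≤10.7).
D6: not dominated.
Pareto-optimal: D1, D2, D4, D6 → 4.

4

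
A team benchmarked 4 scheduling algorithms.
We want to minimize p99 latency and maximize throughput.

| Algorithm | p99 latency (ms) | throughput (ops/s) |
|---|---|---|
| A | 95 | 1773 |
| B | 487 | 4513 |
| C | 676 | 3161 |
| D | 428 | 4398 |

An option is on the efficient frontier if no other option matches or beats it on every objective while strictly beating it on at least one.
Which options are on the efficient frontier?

A, B, D

A: not dominated (best p99 latency).
B: not dominated (best throughput).
C: dominated by B (p99 latency 487≤676, throughput 4513≥3161).
D: not dominated.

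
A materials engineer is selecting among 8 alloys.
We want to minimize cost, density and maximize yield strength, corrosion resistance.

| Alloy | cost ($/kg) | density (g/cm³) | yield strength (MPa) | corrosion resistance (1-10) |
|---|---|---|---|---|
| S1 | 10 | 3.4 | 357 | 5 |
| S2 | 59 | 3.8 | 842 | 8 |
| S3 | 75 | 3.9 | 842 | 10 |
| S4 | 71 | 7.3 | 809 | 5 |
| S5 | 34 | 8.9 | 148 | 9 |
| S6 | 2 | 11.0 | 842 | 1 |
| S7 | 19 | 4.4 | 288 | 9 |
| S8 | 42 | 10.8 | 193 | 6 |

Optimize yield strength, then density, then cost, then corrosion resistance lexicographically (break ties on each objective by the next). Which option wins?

First maximize yield strength: best is 842, kept {S2, S3, S6}.
Then minimize density: best is 3.8, kept {S2}.

S2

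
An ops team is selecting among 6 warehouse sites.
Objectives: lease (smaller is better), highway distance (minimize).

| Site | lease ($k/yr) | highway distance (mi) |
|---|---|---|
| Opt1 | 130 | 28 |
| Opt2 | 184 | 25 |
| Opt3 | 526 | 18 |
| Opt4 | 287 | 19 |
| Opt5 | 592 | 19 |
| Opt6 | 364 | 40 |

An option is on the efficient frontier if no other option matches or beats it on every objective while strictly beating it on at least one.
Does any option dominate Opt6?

Yes

Opt1 vs Opt6: lease 130≤364, highway distance 28≤40 — Opt1 is at least as good on every objective and strictly better on at least one, so Opt1 dominates Opt6.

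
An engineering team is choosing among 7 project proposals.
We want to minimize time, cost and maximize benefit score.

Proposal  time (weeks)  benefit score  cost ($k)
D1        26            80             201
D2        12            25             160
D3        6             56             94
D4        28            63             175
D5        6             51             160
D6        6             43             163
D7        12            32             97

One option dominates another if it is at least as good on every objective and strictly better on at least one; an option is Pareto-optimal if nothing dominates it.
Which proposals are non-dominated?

D1: not dominated (best benefit score).
D2: dominated by D3 (time 6≤12, benefit score 56≥25, cost 94≤160).
D3: not dominated (best cost).
D4: not dominated.
D5: dominated by D3 (time 6≤6, benefit score 56≥51, cost 94≤160).
D6: dominated by D3 (time 6≤6, benefit score 56≥43, cost 94≤163).
D7: dominated by D3 (time 6≤12, benefit score 56≥32, cost 94≤97).

D1, D3, D4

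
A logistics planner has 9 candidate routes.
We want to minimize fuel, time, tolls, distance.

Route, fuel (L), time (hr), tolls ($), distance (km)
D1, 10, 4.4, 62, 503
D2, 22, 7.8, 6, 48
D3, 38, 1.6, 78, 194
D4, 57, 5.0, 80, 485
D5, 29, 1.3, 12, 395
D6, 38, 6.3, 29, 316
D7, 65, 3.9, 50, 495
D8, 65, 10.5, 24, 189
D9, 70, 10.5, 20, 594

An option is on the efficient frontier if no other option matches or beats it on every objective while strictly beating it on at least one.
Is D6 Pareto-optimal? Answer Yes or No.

D1: worse on tolls (62 vs 29).
D2: worse on time (7.8 vs 6.3).
D3: worse on tolls (78 vs 29).
D4: worse on fuel (57 vs 38).
D5: worse on distance (395 vs 316).
D7: worse on fuel (65 vs 38).
D8: worse on fuel (65 vs 38).
D9: worse on fuel (70 vs 38).
No option is at least as good as D6 on every objective and strictly better on one.

Yes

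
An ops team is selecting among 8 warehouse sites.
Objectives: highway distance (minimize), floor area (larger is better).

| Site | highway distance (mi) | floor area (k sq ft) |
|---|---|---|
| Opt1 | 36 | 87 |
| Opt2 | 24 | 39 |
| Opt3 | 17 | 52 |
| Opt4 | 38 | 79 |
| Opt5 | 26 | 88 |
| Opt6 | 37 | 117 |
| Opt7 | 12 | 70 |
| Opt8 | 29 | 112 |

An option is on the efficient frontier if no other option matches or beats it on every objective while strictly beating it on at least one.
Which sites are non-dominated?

Opt5, Opt6, Opt7, Opt8

Opt1: dominated by Opt5 (highway distance 26≤36, floor area 88≥87).
Opt2: dominated by Opt3 (highway distance 17≤24, floor area 52≥39).
Opt3: dominated by Opt7 (highway distance 12≤17, floor area 70≥52).
Opt4: dominated by Opt1 (highway distance 36≤38, floor area 87≥79).
Opt5: not dominated.
Opt6: not dominated (best floor area).
Opt7: not dominated (best highway distance).
Opt8: not dominated.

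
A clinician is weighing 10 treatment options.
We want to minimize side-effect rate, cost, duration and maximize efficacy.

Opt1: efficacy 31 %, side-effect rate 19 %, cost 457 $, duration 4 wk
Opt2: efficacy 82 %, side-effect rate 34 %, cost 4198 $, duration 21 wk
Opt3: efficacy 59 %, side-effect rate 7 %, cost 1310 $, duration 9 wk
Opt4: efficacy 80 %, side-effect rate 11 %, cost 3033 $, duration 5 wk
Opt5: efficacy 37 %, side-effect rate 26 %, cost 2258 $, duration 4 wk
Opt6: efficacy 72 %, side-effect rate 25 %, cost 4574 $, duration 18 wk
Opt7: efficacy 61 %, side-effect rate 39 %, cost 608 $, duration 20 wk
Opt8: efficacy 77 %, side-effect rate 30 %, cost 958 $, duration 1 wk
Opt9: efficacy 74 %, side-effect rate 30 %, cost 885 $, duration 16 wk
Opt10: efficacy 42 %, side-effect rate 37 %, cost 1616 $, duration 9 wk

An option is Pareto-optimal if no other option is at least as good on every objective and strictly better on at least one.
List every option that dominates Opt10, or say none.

Opt3: efficacy 59≥42, side-effect rate 7≤37, cost 1310≤1616, duration 9≤9 — dominates Opt10.
Opt8: efficacy 77≥42, side-effect rate 30≤37, cost 958≤1616, duration 1≤9 — dominates Opt10.
Others (Opt1, Opt2, Opt4, Opt5, Opt6, Opt7, Opt9) are each worse than Opt10 on at least one objective.

Opt3, Opt8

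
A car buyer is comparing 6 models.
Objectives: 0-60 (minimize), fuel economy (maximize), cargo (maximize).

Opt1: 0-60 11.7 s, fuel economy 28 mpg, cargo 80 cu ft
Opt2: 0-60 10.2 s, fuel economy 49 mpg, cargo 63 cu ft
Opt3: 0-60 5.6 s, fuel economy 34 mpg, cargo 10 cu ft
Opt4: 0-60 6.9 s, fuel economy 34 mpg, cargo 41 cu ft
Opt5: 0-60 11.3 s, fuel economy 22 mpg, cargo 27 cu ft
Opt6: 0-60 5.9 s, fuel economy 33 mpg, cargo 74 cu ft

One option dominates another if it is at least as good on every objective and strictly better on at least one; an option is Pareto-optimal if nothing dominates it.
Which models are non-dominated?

Opt1: not dominated (best cargo).
Opt2: not dominated (best fuel economy).
Opt3: not dominated (best 0-60).
Opt4: not dominated.
Opt5: dominated by Opt2 (0-60 10.2≤11.3, fuel economy 49≥22, cargo 63≥27).
Opt6: not dominated.

Opt1, Opt2, Opt3, Opt4, Opt6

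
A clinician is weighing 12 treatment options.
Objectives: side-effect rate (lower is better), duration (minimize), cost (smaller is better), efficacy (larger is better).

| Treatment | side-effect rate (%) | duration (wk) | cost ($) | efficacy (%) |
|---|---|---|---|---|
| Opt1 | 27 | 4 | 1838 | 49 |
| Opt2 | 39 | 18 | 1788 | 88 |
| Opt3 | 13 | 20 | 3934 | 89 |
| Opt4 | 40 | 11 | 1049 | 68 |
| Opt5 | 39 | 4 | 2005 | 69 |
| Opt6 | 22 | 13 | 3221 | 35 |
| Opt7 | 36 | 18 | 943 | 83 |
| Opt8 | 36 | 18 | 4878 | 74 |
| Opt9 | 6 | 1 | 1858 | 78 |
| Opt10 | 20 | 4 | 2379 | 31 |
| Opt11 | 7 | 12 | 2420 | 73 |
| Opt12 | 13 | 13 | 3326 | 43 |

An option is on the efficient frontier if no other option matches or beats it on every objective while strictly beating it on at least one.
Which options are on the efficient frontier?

Opt1: not dominated.
Opt2: not dominated.
Opt3: not dominated (best efficacy).
Opt4: not dominated.
Opt5: dominated by Opt9 (side-effect rate 6≤39, duration 1≤4, cost 1858≤2005, efficacy 78≥69).
Opt6: dominated by Opt9 (side-effect rate 6≤22, duration 1≤13, cost 1858≤3221, efficacy 78≥35).
Opt7: not dominated (best cost).
Opt8: dominated by Opt7 (side-effect rate 36≤36, duration 18≤18, cost 943≤4878, efficacy 83≥74).
Opt9: not dominated (best side-effect rate).
Opt10: dominated by Opt9 (side-effect rate 6≤20, duration 1≤4, cost 1858≤2379, efficacy 78≥31).
Opt11: dominated by Opt9 (side-effect rate 6≤7, duration 1≤12, cost 1858≤2420, efficacy 78≥73).
Opt12: dominated by Opt9 (side-effect rate 6≤13, duration 1≤13, cost 1858≤3326, efficacy 78≥43).

Opt1, Opt2, Opt3, Opt4, Opt7, Opt9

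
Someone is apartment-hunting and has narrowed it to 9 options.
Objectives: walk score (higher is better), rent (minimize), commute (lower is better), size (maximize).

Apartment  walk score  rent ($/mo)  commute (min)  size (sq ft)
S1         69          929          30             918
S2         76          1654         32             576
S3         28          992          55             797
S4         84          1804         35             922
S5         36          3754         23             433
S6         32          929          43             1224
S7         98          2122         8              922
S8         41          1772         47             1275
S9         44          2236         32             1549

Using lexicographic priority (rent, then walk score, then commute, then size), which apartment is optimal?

S1

First minimize rent: best is 929, kept {S1, S6}.
Then maximize walk score: best is 69, kept {S1}.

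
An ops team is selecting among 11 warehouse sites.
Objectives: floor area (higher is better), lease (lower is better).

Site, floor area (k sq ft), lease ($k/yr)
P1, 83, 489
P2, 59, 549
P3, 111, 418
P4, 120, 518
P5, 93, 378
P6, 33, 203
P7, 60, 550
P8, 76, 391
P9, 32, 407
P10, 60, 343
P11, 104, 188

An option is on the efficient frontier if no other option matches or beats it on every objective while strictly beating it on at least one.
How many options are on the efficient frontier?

P1: dominated by P3 (floor area 111≥83, lease 418≤489).
P2: dominated by P1 (floor area 83≥59, lease 489≤549).
P3: not dominated.
P4: not dominated (best floor area).
P5: dominated by P11 (floor area 104≥93, lease 188≤378).
P6: dominated by P11 (floor area 104≥33, lease 188≤203).
P7: dominated by P1 (floor area 83≥60, lease 489≤550).
P8: dominated by P5 (floor area 93≥76, lease 378≤391).
P9: dominated by P5 (floor area 93≥32, lease 378≤407).
P10: dominated by P11 (floor area 104≥60, lease 188≤343).
P11: not dominated (best lease).
Pareto-optimal: P3, P4, P11 → 3.

3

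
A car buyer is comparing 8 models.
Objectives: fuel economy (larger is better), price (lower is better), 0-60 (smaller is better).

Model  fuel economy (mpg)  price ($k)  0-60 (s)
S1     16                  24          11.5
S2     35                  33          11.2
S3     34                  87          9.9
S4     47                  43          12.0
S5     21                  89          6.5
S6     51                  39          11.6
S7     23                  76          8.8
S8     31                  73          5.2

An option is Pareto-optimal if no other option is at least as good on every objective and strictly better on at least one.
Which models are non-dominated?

S1: not dominated (best price).
S2: not dominated.
S3: not dominated.
S4: dominated by S6 (fuel economy 51≥47, price 39≤43, 0-60 11.6≤12.0).
S5: dominated by S8 (fuel economy 31≥21, price 73≤89, 0-60 5.2≤6.5).
S6: not dominated (best fuel economy).
S7: dominated by S8 (fuel economy 31≥23, price 73≤76, 0-60 5.2≤8.8).
S8: not dominated (best 0-60).

S1, S2, S3, S6, S8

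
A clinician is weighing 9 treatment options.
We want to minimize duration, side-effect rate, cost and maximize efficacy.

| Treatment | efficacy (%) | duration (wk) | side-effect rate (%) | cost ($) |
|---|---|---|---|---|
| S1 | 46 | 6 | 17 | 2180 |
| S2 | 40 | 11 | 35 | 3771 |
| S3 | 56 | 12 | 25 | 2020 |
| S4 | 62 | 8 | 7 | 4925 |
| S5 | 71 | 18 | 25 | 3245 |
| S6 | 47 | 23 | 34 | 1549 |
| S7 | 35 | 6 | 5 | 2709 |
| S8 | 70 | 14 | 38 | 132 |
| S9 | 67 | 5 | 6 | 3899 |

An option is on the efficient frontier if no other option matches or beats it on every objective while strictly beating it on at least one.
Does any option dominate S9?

S1: worse on efficacy (46 vs 67).
S2: worse on efficacy (40 vs 67).
S3: worse on efficacy (56 vs 67).
S4: worse on efficacy (62 vs 67).
S5: worse on duration (18 vs 5).
S6: worse on efficacy (47 vs 67).
S7: worse on efficacy (35 vs 67).
S8: worse on duration (14 vs 5).
No option is at least as good as S9 on every objective and strictly better on one.

No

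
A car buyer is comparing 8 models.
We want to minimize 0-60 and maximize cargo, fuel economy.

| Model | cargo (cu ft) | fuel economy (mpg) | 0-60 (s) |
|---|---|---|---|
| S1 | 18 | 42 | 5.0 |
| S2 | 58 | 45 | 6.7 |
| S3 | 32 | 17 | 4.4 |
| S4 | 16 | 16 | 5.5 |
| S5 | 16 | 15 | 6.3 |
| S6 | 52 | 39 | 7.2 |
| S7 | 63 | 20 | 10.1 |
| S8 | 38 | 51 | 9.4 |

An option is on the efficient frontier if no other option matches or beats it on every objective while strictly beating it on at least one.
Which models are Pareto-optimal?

S1: not dominated.
S2: not dominated.
S3: not dominated (best 0-60).
S4: dominated by S1 (cargo 18≥16, fuel economy 42≥16, 0-60 5.0≤5.5).
S5: dominated by S1 (cargo 18≥16, fuel economy 42≥15, 0-60 5.0≤6.3).
S6: dominated by S2 (cargo 58≥52, fuel economy 45≥39, 0-60 6.7≤7.2).
S7: not dominated (best cargo).
S8: not dominated (best fuel economy).

S1, S2, S3, S7, S8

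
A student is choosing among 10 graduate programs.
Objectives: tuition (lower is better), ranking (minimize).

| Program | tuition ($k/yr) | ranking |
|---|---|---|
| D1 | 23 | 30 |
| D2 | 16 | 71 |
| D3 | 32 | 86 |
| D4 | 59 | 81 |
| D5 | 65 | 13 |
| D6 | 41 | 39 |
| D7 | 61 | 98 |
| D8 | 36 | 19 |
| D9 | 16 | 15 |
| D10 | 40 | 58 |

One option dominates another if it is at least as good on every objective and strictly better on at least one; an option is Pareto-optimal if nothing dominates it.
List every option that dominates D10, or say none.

D1: tuition 23≤40, ranking 30≤58 — dominates D10.
D8: tuition 36≤40, ranking 19≤58 — dominates D10.
D9: tuition 16≤40, ranking 15≤58 — dominates D10.
Others (D2, D3, D4, D5, D6, D7) are each worse than D10 on at least one objective.

D1, D8, D9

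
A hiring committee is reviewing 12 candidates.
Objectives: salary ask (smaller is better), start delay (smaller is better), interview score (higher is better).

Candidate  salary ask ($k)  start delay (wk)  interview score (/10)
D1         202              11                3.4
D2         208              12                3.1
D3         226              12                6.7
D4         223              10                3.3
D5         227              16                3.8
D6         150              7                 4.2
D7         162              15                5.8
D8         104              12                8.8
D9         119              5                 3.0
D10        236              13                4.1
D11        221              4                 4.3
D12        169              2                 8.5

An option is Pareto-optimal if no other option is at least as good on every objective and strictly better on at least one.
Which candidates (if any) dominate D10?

D3, D6, D8, D11, D12

D3: salary ask 226≤236, start delay 12≤13, interview score 6.7≥4.1 — dominates D10.
D6: salary ask 150≤236, start delay 7≤13, interview score 4.2≥4.1 — dominates D10.
D8: salary ask 104≤236, start delay 12≤13, interview score 8.8≥4.1 — dominates D10.
D11: salary ask 221≤236, start delay 4≤13, interview score 4.3≥4.1 — dominates D10.
D12: salary ask 169≤236, start delay 2≤13, interview score 8.5≥4.1 — dominates D10.
Others (D1, D2, D4, D5, D7, D9) are each worse than D10 on at least one objective.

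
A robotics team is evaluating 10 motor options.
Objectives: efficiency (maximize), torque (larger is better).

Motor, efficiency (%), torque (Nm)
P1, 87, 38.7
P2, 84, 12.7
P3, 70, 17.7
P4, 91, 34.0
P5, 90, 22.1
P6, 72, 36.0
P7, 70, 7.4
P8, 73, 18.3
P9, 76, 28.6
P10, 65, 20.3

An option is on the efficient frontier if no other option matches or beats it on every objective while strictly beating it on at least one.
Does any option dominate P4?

No

P1: worse on efficiency (87 vs 91).
P2: worse on efficiency (84 vs 91).
P3: worse on efficiency (70 vs 91).
P5: worse on efficiency (90 vs 91).
P6: worse on efficiency (72 vs 91).
P7: worse on efficiency (70 vs 91).
P8: worse on efficiency (73 vs 91).
P9: worse on efficiency (76 vs 91).
P10: worse on efficiency (65 vs 91).
No option is at least as good as P4 on every objective and strictly better on one.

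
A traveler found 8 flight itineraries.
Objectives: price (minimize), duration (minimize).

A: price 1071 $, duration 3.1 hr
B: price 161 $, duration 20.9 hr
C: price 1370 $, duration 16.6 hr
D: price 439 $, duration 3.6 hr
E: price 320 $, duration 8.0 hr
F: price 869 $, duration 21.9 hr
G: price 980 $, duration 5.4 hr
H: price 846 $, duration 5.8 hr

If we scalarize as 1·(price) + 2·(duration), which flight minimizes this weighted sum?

B

A: 1·1071 + 2·3.1 = 1077.2
B: 1·161 + 2·20.9 = 202.8
C: 1·1370 + 2·16.6 = 1403.2
D: 1·439 + 2·3.6 = 446.2
E: 1·320 + 2·8.0 = 336.0
F: 1·869 + 2·21.9 = 912.8
G: 1·980 + 2·5.4 = 990.8
H: 1·846 + 2·5.8 = 857.6
Lowest: B at 202.8.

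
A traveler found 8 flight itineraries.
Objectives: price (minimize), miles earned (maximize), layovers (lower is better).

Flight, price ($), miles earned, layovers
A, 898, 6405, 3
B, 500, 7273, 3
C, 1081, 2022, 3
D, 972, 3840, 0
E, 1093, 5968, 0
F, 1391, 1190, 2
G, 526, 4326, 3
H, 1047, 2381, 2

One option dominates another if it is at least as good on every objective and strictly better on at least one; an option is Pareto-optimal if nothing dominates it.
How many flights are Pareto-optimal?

A: dominated by B (price 500≤898, miles earned 7273≥6405, layovers 3≤3).
B: not dominated (best price).
C: dominated by A (price 898≤1081, miles earned 6405≥2022, layovers 3≤3).
D: not dominated.
E: not dominated.
F: dominated by D (price 972≤1391, miles earned 3840≥1190, layovers 0≤2).
G: dominated by B (price 500≤526, miles earned 7273≥4326, layovers 3≤3).
H: dominated by D (price 972≤1047, miles earned 3840≥2381, layovers 0≤2).
Pareto-optimal: B, D, E → 3.

3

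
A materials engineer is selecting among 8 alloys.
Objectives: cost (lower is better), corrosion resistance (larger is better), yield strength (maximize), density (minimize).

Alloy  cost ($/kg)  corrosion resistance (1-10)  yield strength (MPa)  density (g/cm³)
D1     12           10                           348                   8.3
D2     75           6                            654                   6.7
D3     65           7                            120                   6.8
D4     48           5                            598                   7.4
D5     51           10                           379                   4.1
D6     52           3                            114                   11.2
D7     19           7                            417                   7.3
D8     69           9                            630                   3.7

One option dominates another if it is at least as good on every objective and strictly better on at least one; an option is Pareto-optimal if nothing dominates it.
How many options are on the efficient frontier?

6

D1: not dominated (best cost).
D2: not dominated (best yield strength).
D3: dominated by D5 (cost 51≤65, corrosion resistance 10≥7, yield strength 379≥120, density 4.1≤6.8).
D4: not dominated.
D5: not dominated.
D6: dominated by D1 (cost 12≤52, corrosion resistance 10≥3, yield strength 348≥114, density 8.3≤11.2).
D7: not dominated.
D8: not dominated (best density).
Pareto-optimal: D1, D2, D4, D5, D7, D8 → 6.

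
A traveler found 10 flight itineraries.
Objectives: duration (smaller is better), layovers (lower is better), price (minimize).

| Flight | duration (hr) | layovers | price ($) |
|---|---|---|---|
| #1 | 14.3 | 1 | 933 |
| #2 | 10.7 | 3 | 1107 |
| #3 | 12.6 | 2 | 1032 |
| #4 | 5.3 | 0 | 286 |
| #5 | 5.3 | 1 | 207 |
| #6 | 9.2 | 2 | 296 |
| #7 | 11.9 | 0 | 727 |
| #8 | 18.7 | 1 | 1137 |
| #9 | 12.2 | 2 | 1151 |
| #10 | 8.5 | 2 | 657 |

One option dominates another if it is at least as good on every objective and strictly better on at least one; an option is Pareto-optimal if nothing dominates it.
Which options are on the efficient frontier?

#4, #5

#1: dominated by #4 (duration 5.3≤14.3, layovers 0≤1, price 286≤933).
#2: dominated by #4 (duration 5.3≤10.7, layovers 0≤3, price 286≤1107).
#3: dominated by #4 (duration 5.3≤12.6, layovers 0≤2, price 286≤1032).
#4: not dominated.
#5: not dominated (best price).
#6: dominated by #4 (duration 5.3≤9.2, layovers 0≤2, price 286≤296).
#7: dominated by #4 (duration 5.3≤11.9, layovers 0≤0, price 286≤727).
#8: dominated by #1 (duration 14.3≤18.7, layovers 1≤1, price 933≤1137).
#9: dominated by #4 (duration 5.3≤12.2, layovers 0≤2, price 286≤1151).
#10: dominated by #4 (duration 5.3≤8.5, layovers 0≤2, price 286≤657).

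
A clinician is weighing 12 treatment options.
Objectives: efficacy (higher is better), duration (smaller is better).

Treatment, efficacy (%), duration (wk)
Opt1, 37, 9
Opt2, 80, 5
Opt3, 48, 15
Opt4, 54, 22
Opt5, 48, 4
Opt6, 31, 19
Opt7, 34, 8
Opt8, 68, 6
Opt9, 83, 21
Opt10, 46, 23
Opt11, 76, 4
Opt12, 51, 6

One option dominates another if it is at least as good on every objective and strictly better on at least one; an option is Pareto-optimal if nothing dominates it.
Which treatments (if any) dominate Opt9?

none

Opt1: worse on efficacy (37 vs 83).
Opt2: worse on efficacy (80 vs 83).
Opt3: worse on efficacy (48 vs 83).
Opt4: worse on efficacy (54 vs 83).
Opt5: worse on efficacy (48 vs 83).
Opt6: worse on efficacy (31 vs 83).
Opt7: worse on efficacy (34 vs 83).
Opt8: worse on efficacy (68 vs 83).
Opt10: worse on efficacy (46 vs 83).
Opt11: worse on efficacy (76 vs 83).
Opt12: worse on efficacy (51 vs 83).
No option dominates Opt9.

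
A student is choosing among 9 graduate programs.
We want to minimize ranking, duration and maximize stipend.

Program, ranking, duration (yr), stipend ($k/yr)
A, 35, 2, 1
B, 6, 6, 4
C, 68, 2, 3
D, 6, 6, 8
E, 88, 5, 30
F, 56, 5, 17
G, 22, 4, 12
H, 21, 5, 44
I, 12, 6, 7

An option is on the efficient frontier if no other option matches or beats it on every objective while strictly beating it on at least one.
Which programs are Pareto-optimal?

A: not dominated.
B: dominated by D (ranking 6≤6, duration 6≤6, stipend 8≥4).
C: not dominated.
D: not dominated.
E: dominated by H (ranking 21≤88, duration 5≤5, stipend 44≥30).
F: dominated by H (ranking 21≤56, duration 5≤5, stipend 44≥17).
G: not dominated.
H: not dominated (best stipend).
I: dominated by D (ranking 6≤12, duration 6≤6, stipend 8≥7).

A, C, D, G, H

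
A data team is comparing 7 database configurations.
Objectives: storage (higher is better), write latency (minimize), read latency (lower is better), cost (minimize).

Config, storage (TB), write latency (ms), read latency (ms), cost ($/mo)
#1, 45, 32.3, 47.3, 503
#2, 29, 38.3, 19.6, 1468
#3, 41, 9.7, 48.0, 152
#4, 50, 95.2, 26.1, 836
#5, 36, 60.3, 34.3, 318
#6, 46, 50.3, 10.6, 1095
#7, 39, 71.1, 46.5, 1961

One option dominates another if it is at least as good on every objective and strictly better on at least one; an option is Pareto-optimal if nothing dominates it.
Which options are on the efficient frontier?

#1: not dominated.
#2: not dominated.
#3: not dominated (best write latency).
#4: not dominated (best storage).
#5: not dominated.
#6: not dominated (best read latency).
#7: dominated by #6 (storage 46≥39, write latency 50.3≤71.1, read latency 10.6≤46.5, cost 1095≤1961).

#1, #2, #3, #4, #5, #6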